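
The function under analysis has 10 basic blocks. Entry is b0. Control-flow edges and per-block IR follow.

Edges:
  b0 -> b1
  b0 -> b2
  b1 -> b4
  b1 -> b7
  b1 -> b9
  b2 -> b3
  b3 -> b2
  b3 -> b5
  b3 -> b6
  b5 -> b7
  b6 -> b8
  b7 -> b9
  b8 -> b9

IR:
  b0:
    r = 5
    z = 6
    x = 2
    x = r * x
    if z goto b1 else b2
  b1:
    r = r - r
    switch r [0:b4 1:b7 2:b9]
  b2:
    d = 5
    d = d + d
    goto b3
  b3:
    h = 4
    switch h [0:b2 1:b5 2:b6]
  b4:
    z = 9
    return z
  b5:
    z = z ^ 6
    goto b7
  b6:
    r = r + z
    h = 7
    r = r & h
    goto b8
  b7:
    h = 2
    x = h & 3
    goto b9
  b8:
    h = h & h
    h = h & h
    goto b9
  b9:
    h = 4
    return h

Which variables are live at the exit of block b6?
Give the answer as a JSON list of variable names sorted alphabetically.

Answer: ["h"]

Derivation:
Per-block:
  b0 def {r,x,z} use ∅
  b1 def {r} use {r}
  b2 def {d} use ∅
  b3 def {h} use ∅
  b4 def {z} use ∅
  b5 def {z} use {z}
  b6 def {h,r} use {r,z}
  b7 def {h,x} use ∅
  b8 def {h} use {h}
  b9 def {h} use ∅

Live sets:
  live b0: ∅→{r,z}
  live b1: {r}→∅
  live b2: {r,z}→{r,z}
  live b3: {r,z}→{r,z}
  live b4: ∅→∅
  live b5: {z}→∅
  live b6: {r,z}→{h}
  live b7: ∅→∅
  live b8: {h}→∅
  live b9: ∅→∅

live-out(b6) = ["h"]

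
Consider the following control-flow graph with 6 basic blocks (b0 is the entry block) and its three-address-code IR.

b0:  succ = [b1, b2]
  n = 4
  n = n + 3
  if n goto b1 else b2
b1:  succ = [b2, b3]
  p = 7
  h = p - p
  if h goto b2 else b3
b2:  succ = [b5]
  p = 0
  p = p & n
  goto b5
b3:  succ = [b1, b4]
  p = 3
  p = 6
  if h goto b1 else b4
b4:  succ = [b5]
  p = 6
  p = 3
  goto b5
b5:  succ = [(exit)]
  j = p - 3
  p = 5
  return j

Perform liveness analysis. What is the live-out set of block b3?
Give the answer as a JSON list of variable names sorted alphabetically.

Block summaries:
  b0: def={n} ue=∅
  b1: def={h,p} ue=∅
  b2: def={p} ue={n}
  b3: def={p} ue={h}
  b4: def={p} ue=∅
  b5: def={j,p} ue={p}

Liveness:
  b0 li=∅ lo={n}
  b1 li={n} lo={h,n}
  b2 li={n} lo={p}
  b3 li={h,n} lo={n}
  b4 li=∅ lo={p}
  b5 li={p} lo=∅

live-out(b3) = ["n"]

Answer: ["n"]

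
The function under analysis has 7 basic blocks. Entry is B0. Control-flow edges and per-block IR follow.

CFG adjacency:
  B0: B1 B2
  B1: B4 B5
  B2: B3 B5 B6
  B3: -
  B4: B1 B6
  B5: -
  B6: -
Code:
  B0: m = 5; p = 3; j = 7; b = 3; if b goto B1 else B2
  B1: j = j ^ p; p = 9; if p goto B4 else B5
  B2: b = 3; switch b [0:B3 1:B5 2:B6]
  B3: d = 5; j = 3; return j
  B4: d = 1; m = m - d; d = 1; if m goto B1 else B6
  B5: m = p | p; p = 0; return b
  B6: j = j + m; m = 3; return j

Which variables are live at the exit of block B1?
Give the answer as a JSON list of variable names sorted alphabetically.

Answer: ["b", "j", "m", "p"]

Derivation:
def/use:
  B0 def {b,j,m,p} use ∅
  B1 def {j,p} use {j,p}
  B2 def {b} use ∅
  B3 def {d,j} use ∅
  B4 def {d,m} use {m}
  B5 def {m,p} use {b,p}
  B6 def {j,m} use {j,m}

Liveness:
  live B0: ∅→{b,j,m,p}
  live B1: {b,j,m,p}→{b,j,m,p}
  live B2: {j,m,p}→{b,j,m,p}
  live B3: ∅→∅
  live B4: {b,j,m,p}→{b,j,m,p}
  live B5: {b,p}→∅
  live B6: {j,m}→∅

live-out(B1) = ["b", "j", "m", "p"]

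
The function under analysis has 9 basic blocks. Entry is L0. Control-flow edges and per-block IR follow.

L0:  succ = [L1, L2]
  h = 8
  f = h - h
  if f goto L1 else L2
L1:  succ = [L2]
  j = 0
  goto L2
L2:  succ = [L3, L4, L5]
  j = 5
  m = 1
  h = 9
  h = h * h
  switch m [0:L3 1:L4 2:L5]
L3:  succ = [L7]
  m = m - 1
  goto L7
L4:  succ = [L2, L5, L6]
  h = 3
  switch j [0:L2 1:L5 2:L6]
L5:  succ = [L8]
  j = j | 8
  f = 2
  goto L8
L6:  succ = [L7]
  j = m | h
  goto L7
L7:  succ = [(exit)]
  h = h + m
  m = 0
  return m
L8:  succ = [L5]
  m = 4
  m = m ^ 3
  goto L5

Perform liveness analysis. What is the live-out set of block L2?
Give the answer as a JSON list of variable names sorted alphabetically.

def/use:
  L0: {f,h} / ∅
  L1: {j} / ∅
  L2: {h,j,m} / ∅
  L3: {m} / {m}
  L4: {h} / {j}
  L5: {f,j} / {j}
  L6: {j} / {h,m}
  L7: {h,m} / {h,m}
  L8: {m} / ∅

Liveness:
  live L0: ∅→∅
  live L1: ∅→∅
  live L2: ∅→{h,j,m}
  live L3: {h,m}→{h,m}
  live L4: {j,m}→{h,j,m}
  live L5: {j}→{j}
  live L6: {h,m}→{h,m}
  live L7: {h,m}→∅
  live L8: {j}→{j}

live-out(L2) = ["h", "j", "m"]

Answer: ["h", "j", "m"]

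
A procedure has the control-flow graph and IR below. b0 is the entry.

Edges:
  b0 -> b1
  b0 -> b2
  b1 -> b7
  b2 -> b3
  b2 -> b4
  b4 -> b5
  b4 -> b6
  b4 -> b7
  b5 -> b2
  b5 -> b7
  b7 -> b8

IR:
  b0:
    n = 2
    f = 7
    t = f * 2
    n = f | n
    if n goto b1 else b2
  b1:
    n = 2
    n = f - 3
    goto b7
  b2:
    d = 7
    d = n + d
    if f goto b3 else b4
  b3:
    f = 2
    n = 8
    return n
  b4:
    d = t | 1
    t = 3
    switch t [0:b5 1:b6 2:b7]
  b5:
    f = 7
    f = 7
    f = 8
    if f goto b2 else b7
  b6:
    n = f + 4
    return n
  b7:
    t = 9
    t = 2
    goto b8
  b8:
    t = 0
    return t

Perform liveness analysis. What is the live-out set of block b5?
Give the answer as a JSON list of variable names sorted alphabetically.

Answer: ["f", "n", "t"]

Working:
Block summaries:
  b0: {f,n,t} / ∅
  b1: {n} / {f}
  b2: {d} / {f,n}
  b3: {f,n} / ∅
  b4: {d,t} / {t}
  b5: {f} / ∅
  b6: {n} / {f}
  b7: {t} / ∅
  b8: {t} / ∅

Liveness:
  b0 li=∅ lo={f,n,t}
  b1 li={f} lo=∅
  b2 li={f,n,t} lo={f,n,t}
  b3 li=∅ lo=∅
  b4 li={f,n,t} lo={f,n,t}
  b5 li={n,t} lo={f,n,t}
  b6 li={f} lo=∅
  b7 li=∅ lo=∅
  b8 li=∅ lo=∅

live-out(b5) = ["f", "n", "t"]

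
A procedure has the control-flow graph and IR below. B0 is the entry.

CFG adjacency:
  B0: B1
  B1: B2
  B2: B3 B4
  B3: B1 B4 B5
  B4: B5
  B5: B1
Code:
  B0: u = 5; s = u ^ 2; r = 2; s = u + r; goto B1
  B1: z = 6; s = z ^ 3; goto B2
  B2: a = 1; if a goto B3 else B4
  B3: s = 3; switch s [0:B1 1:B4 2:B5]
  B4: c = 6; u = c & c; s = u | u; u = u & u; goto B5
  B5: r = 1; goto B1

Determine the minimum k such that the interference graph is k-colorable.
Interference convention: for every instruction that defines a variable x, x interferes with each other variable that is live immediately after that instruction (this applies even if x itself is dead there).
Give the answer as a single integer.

Block summaries:
  B0: {r,s,u} / ∅
  B1: {s,z} / ∅
  B2: {a} / ∅
  B3: {s} / ∅
  B4: {c,s,u} / ∅
  B5: {r} / ∅

Live sets:
  B0 li=∅ lo=∅
  B1 li=∅ lo=∅
  B2 li=∅ lo=∅
  B3 li=∅ lo=∅
  B4 li=∅ lo=∅
  B5 li=∅ lo=∅

Interference:
  a↔∅
  c↔∅
  r↔{u}
  s↔{u}
  u↔{r,s}
  z↔∅

Registers:
  lower bound: {r,u} mutually conflict ⇒ χ ≥ 2
  assign a→c0 c→c0 r→c1 s→c1 u→c0 z→c0 — no edge inside a register ⇒ χ ≤ 2
  χ = 2

Answer: 2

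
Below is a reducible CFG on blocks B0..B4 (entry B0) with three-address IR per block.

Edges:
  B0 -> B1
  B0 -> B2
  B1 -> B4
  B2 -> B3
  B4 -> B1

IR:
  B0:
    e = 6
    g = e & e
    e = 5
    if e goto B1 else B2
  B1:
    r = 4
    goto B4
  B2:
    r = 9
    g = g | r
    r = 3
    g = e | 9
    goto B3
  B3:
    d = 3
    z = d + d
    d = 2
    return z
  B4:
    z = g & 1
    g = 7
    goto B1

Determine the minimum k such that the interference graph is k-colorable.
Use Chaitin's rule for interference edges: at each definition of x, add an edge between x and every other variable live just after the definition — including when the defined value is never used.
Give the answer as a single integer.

def/use:
  B0 def {e,g} use ∅
  B1 def {r} use ∅
  B2 def {g,r} use {e,g}
  B3 def {d,z} use ∅
  B4 def {g,z} use {g}

Live sets:
  B0: in=∅ out={e,g}
  B1: in={g} out={g}
  B2: in={e,g} out=∅
  B3: in=∅ out=∅
  B4: in={g} out={g}

Conflict graph:
  d: {z}
  e: {g,r}
  g: {e,r}
  r: {e,g}
  z: {d}

Chromatic number:
  {e,g,r} pairwise interfere (3-clique) ⇒ χ ≥ 3
  3-colouring: R0={d,e}  R1={g,z}  R2={r}
  χ = 3

Answer: 3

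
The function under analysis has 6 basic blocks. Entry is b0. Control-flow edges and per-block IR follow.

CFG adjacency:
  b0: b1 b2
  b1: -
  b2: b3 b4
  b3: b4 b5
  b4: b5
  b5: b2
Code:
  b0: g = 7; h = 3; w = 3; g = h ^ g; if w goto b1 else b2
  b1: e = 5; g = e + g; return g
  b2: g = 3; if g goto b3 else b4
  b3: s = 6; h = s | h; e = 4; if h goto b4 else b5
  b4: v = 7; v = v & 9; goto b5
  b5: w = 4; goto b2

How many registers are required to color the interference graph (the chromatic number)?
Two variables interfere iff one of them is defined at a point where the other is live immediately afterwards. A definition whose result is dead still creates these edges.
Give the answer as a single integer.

Answer: 3

Analysis:
Block summaries:
  b0: {g,h,w} / ∅
  b1: {e,g} / {g}
  b2: {g} / ∅
  b3: {e,h,s} / {h}
  b4: {v} / ∅
  b5: {w} / ∅

Liveness:
  live b0: ∅→{g,h}
  live b1: {g}→∅
  live b2: {h}→{h}
  live b3: {h}→{h}
  live b4: {h}→{h}
  live b5: {h}→{h}

Interference:
  e↔{g,h}
  g↔{e,h,w}
  h↔{e,g,s,v,w}
  s↔{h}
  v↔{h}
  w↔{g,h}

Registers:
  lower bound: {e,g,h} mutually conflict ⇒ χ ≥ 3
  assign e→c2 g→c1 h→c0 s→c1 v→c1 w→c2 — no edge inside a register ⇒ χ ≤ 3
  χ = 3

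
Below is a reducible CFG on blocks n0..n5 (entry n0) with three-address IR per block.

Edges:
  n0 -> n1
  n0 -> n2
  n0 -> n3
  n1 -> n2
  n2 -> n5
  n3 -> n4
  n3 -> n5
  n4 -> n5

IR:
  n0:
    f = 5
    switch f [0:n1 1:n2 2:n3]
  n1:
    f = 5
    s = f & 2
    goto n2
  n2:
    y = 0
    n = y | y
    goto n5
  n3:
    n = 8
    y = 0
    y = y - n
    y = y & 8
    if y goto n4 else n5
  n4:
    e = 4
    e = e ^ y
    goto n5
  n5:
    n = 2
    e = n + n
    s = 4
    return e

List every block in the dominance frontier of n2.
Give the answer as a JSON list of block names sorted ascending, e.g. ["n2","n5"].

Answer: ["n5"]

Derivation:
idom tree: n1←n0 n2←n0 n3←n0 n4←n3 n5←n0
Dom at joins:
  n2: preds {n0,n1}: {n0} ∩ {n0,n1} = {n0}; idom=n0
  n5: preds {n2,n3,n4}: {n0,n2} ∩ {n0,n3} ∩ {n0,n3,n4} = {n0}; idom=n0

DF derivation:
  join n2 pred n0: · stop@n0
  join n2 pred n1: n1 stop@n0
  join n5 pred n2: n2 stop@n0
  join n5 pred n3: n3 stop@n0
  join n5 pred n4: n4→n3 stop@n0
  DF(n0)=∅
  DF(n1)={n2}
  DF(n2)={n5}
  DF(n3)={n5}
  DF(n4)={n5}
  DF(n5)=∅

DF(n2) = ["n5"]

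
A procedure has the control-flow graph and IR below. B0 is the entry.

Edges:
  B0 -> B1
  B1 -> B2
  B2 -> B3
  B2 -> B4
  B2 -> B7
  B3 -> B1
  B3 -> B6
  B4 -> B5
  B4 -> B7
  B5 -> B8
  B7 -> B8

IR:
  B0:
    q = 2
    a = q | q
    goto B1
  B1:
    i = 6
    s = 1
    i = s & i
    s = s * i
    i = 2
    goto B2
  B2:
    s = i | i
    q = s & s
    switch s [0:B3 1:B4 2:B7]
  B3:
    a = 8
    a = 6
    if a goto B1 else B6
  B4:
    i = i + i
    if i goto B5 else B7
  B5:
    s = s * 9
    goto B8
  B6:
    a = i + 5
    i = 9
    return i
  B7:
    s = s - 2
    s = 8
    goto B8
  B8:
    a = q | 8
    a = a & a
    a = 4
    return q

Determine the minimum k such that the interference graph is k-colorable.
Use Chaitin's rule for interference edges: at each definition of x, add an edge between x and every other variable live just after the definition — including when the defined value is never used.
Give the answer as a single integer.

Per-block:
  B0 def {a,q} use ∅
  B1 def {i,s} use ∅
  B2 def {q,s} use {i}
  B3 def {a} use ∅
  B4 def {i} use {i}
  B5 def {s} use {s}
  B6 def {a,i} use {i}
  B7 def {s} use {s}
  B8 def {a} use {q}

Liveness:
  B0 li=∅ lo=∅
  B1 li=∅ lo={i}
  B2 li={i} lo={i,q,s}
  B3 li={i} lo={i}
  B4 li={i,q,s} lo={q,s}
  B5 li={q,s} lo={q}
  B6 li={i} lo=∅
  B7 li={q,s} lo={q}
  B8 li={q} lo=∅

Interfere edges:
  a — {i,q}
  i — {a,q,s}
  q — {a,i,s}
  s — {i,q}

Colouring:
  lower bound: {a,i,q} mutually conflict ⇒ χ ≥ 3
  assign a→r2 i→r0 q→r1 s→r2 — no edge inside a register ⇒ χ ≤ 3
  χ = 3

Answer: 3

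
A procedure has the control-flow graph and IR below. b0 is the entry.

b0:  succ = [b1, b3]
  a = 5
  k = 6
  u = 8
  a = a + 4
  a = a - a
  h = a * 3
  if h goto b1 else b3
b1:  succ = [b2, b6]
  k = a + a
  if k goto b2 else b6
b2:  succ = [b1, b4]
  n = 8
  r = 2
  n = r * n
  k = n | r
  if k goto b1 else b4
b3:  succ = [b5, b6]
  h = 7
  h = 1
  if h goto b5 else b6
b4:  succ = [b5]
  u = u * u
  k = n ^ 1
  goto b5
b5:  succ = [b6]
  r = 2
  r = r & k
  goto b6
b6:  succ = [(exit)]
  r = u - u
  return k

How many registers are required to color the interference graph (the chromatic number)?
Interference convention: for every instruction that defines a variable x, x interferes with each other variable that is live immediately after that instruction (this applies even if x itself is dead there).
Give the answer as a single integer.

Answer: 5

Working:
Per-block:
  b0: def={a,h,k,u} ue=∅
  b1: def={k} ue={a}
  b2: def={k,n,r} ue=∅
  b3: def={h} ue=∅
  b4: def={k,u} ue={n,u}
  b5: def={r} ue={k}
  b6: def={r} ue={k,u}

Liveness:
  live b0: ∅→{a,k,u}
  live b1: {a,u}→{a,k,u}
  live b2: {a,u}→{a,n,u}
  live b3: {k,u}→{k,u}
  live b4: {n,u}→{k,u}
  live b5: {k,u}→{k,u}
  live b6: {k,u}→∅

Interfere edges:
  a: {h,k,n,r,u}
  h: {a,k,u}
  k: {a,h,n,r,u}
  n: {a,k,r,u}
  r: {a,k,n,u}
  u: {a,h,k,n,r}

Registers:
  lower bound: {a,k,n,r,u} mutually conflict ⇒ χ ≥ 5
  assign a→R0 h→R3 k→R1 n→R3 r→R4 u→R2 — no edge inside a register ⇒ χ ≤ 5
  χ = 5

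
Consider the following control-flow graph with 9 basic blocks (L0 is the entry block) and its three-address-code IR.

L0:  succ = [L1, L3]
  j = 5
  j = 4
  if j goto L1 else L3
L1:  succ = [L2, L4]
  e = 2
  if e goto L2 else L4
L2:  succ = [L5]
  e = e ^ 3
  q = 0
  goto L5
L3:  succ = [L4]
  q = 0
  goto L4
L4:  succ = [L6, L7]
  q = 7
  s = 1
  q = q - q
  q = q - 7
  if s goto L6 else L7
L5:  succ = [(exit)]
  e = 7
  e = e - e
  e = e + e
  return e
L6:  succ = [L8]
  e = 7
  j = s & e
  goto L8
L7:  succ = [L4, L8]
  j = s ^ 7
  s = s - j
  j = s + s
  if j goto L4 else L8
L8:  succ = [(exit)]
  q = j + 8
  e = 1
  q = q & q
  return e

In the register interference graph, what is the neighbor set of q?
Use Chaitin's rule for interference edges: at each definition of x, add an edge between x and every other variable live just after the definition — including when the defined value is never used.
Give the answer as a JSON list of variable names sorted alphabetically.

Per-block:
  L0 def {j} use ∅
  L1 def {e} use ∅
  L2 def {e,q} use {e}
  L3 def {q} use ∅
  L4 def {q,s} use ∅
  L5 def {e} use ∅
  L6 def {e,j} use {s}
  L7 def {j,s} use {s}
  L8 def {e,q} use {j}

Liveness:
  L0 li=∅ lo=∅
  L1 li=∅ lo={e}
  L2 li={e} lo=∅
  L3 li=∅ lo=∅
  L4 li=∅ lo={s}
  L5 li=∅ lo=∅
  L6 li={s} lo={j}
  L7 li={s} lo={j}
  L8 li={j} lo=∅

Conflict graph:
  e: {q,s}
  j: {s}
  q: {e,s}
  s: {e,j,q}

N(q) = ["e", "s"]

Answer: ["e", "s"]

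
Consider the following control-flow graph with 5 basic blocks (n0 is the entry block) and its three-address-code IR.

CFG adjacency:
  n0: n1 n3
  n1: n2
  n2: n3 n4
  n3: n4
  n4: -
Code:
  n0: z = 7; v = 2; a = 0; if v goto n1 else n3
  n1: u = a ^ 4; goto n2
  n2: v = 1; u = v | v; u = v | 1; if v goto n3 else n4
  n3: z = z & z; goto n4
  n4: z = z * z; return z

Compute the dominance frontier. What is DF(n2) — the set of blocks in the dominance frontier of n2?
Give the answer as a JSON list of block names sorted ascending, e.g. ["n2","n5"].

idom tree: n1←n0 n2←n1 n3←n0 n4←n0
Join-block Dom:
  n3: preds {n0,n2}: {n0} ∩ {n0,n1,n2} = {n0}; idom=n0
  n4: preds {n2,n3}: {n0,n1,n2} ∩ {n0,n3} = {n0}; idom=n0

Frontier:
  n3←n0: walk · to n0
  n3←n2: walk n2→n1 to n0
  n4←n2: walk n2→n1 to n0
  n4←n3: walk n3 to n0
  n0: DF=∅
  n1: DF={n3,n4}
  n2: DF={n3,n4}
  n3: DF={n4}
  n4: DF=∅

DF(n2) = ["n3", "n4"]

Answer: ["n3", "n4"]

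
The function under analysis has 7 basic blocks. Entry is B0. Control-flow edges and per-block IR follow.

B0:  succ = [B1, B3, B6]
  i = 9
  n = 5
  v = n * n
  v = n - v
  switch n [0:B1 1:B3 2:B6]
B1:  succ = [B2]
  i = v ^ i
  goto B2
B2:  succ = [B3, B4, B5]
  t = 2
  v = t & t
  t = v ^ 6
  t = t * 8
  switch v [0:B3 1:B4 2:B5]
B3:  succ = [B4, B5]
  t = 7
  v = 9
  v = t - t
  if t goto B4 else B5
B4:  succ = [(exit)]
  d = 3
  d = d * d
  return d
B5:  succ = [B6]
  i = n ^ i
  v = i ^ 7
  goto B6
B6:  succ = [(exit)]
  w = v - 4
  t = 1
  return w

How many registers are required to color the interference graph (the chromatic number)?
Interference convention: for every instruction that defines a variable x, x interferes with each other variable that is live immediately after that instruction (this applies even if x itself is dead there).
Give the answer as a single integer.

Answer: 4

Working:
Block summaries:
  B0: def={i,n,v} ue=∅
  B1: def={i} ue={i,v}
  B2: def={t,v} ue=∅
  B3: def={t,v} ue=∅
  B4: def={d} ue=∅
  B5: def={i,v} ue={i,n}
  B6: def={t,w} ue={v}

Liveness:
  live B0: ∅→{i,n,v}
  live B1: {i,n,v}→{i,n}
  live B2: {i,n}→{i,n}
  live B3: {i,n}→{i,n}
  live B4: ∅→∅
  live B5: {i,n}→{v}
  live B6: {v}→∅

Interfere edges:
  d↔∅
  i↔{n,t,v}
  n↔{i,t,v}
  t↔{i,n,v,w}
  v↔{i,n,t}
  w↔{t}

Registers:
  clique {i,n,t,v} ⇒ need ≥ 4
  4-colouring: R0={d,t}  R1={i,w}  R2={n}  R3={v}
  χ = 4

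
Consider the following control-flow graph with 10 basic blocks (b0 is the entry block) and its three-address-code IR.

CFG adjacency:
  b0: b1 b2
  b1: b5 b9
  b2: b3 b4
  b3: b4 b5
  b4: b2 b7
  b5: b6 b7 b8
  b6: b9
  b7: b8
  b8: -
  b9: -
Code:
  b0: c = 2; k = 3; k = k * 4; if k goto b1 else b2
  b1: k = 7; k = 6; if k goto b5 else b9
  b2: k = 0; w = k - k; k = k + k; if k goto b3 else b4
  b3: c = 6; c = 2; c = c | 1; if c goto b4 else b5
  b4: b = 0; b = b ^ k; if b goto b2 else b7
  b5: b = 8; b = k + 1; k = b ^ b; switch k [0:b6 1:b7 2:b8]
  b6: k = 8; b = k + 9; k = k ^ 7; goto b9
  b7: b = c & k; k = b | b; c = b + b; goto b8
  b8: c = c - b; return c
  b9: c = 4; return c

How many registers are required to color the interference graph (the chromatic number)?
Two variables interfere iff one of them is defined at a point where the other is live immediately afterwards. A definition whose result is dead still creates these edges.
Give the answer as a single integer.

def/use:
  b0: {c,k} / ∅
  b1: {k} / ∅
  b2: {k,w} / ∅
  b3: {c} / ∅
  b4: {b} / {k}
  b5: {b,k} / {k}
  b6: {b,k} / ∅
  b7: {b,c,k} / {c,k}
  b8: {c} / {b,c}
  b9: {c} / ∅

Liveness:
  b0 li=∅ lo={c}
  b1 li={c} lo={c,k}
  b2 li={c} lo={c,k}
  b3 li={k} lo={c,k}
  b4 li={c,k} lo={c,k}
  b5 li={c,k} lo={b,c,k}
  b6 li=∅ lo=∅
  b7 li={c,k} lo={b,c}
  b8 li={b,c} lo=∅
  b9 li=∅ lo=∅

Conflict graph:
  b — {c,k}
  c — {b,k,w}
  k — {b,c,w}
  w — {c,k}

Registers:
  {b,c,k} pairwise interfere (3-clique) ⇒ χ ≥ 3
  assign b→c2 c→c0 k→c1 w→c2 — no edge inside a register ⇒ χ ≤ 3
  χ = 3

Answer: 3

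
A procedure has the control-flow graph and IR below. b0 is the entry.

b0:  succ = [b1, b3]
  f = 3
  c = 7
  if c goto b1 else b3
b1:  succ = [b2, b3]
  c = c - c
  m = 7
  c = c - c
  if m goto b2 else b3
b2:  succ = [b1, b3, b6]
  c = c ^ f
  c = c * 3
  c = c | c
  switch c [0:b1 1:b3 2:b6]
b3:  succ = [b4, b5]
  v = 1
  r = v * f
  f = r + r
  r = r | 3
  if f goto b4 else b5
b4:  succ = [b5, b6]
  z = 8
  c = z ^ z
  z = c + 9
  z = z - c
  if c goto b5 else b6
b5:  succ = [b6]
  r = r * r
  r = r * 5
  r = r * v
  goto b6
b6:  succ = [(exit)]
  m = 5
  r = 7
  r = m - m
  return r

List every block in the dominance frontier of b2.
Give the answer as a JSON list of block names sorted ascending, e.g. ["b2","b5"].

idom tree: b1←b0 b2←b1 b3←b0 b4←b3 b5←b3 b6←b0
Dom at joins:
  b1: preds {b0,b2}: {b0} ∩ {b0,b1,b2} = {b0}; idom=b0
  b3: preds {b0,b1,b2}: {b0} ∩ {b0,b1} ∩ {b0,b1,b2} = {b0}; idom=b0
  b5: preds {b3,b4}: {b0,b3} ∩ {b0,b3,b4} = {b0,b3}; idom=b3
  b6: preds {b2,b4,b5}: {b0,b1,b2} ∩ {b0,b3,b4} ∩ {b0,b3,b5} = {b0}; idom=b0

DF derivation:
  b1←b0: walk · to b0
  b1←b2: walk b2→b1 to b0
  b3←b0: walk · to b0
  b3←b1: walk b1 to b0
  b3←b2: walk b2→b1 to b0
  b5←b3: walk · to b3
  b5←b4: walk b4 to b3
  b6←b2: walk b2→b1 to b0
  b6←b4: walk b4→b3 to b0
  b6←b5: walk b5→b3 to b0
  b0 → ∅
  b1 → {b1,b3,b6}
  b2 → {b1,b3,b6}
  b3 → {b6}
  b4 → {b5,b6}
  b5 → {b6}
  b6 → ∅

DF(b2) = ["b1", "b3", "b6"]

Answer: ["b1", "b3", "b6"]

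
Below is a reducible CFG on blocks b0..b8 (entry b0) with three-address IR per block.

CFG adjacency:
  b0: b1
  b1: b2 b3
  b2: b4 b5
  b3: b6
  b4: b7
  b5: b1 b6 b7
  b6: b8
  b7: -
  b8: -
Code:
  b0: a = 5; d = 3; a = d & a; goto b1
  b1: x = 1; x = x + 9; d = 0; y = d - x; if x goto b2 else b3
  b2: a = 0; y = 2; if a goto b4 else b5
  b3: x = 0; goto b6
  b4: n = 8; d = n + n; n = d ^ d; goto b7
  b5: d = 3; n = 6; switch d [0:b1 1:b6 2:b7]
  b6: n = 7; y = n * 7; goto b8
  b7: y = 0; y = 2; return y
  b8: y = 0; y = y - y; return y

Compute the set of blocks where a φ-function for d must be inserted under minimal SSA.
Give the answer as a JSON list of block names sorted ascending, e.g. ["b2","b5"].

idom tree: b1←b0 b2←b1 b3←b1 b4←b2 b5←b2 b6←b1 b7←b2 b8←b6
Dom at joins:
  b1: preds {b0,b5}: {b0} ∩ {b0,b1,b2,b5} = {b0}; idom=b0
  b6: preds {b3,b5}: {b0,b1,b3} ∩ {b0,b1,b2,b5} = {b0,b1}; idom=b1
  b7: preds {b4,b5}: {b0,b1,b2,b4} ∩ {b0,b1,b2,b5} = {b0,b1,b2}; idom=b2

DF derivation:
  b1←b0: walk · to b0
  b1←b5: walk b5→b2→b1 to b0
  b6←b3: walk b3 to b1
  b6←b5: walk b5→b2 to b1
  b7←b4: walk b4 to b2
  b7←b5: walk b5 to b2
  b0 → ∅
  b1 → {b1}
  b2 → {b1,b6}
  b3 → {b6}
  b4 → {b7}
  b5 → {b1,b6,b7}
  b6 → ∅
  b7 → ∅
  b8 → ∅

φ for d: defs {b0,b1,b4,b5}
  DF⁺ = {b1,b6,b7}

Answer: ["b1", "b6", "b7"]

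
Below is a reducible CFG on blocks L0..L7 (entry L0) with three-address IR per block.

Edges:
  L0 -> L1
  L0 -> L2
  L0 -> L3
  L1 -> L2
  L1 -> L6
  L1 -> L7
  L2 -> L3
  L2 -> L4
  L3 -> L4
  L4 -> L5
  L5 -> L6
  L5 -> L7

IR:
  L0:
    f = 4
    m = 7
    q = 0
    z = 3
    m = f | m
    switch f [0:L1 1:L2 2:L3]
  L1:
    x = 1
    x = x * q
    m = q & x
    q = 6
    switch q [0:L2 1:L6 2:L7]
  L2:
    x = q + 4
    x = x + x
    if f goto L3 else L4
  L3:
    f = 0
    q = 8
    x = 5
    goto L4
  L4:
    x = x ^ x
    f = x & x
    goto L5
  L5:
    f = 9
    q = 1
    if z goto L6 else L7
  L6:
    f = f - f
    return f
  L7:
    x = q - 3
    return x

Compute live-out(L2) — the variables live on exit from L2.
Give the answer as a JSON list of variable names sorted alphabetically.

Per-block:
  L0: {f,m,q,z} / ∅
  L1: {m,q,x} / {q}
  L2: {x} / {f,q}
  L3: {f,q,x} / ∅
  L4: {f,x} / {x}
  L5: {f,q} / {z}
  L6: {f} / {f}
  L7: {x} / {q}

Liveness:
  L0 li=∅ lo={f,q,z}
  L1 li={f,q,z} lo={f,q,z}
  L2 li={f,q,z} lo={x,z}
  L3 li={z} lo={x,z}
  L4 li={x,z} lo={z}
  L5 li={z} lo={f,q}
  L6 li={f} lo=∅
  L7 li={q} lo=∅

live-out(L2) = ["x", "z"]

Answer: ["x", "z"]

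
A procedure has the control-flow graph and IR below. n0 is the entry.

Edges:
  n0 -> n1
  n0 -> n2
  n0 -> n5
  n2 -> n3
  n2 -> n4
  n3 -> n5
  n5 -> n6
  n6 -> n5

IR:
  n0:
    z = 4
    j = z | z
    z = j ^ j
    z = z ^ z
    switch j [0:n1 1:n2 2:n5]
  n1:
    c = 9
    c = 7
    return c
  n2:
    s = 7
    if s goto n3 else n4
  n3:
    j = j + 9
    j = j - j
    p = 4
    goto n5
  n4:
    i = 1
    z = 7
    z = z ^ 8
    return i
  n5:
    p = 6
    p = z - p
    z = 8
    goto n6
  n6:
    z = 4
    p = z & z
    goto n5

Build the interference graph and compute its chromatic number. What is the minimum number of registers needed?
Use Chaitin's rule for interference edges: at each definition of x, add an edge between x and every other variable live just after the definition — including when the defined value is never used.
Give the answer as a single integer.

Per-block:
  n0: {j,z} / ∅
  n1: {c} / ∅
  n2: {s} / ∅
  n3: {j,p} / {j}
  n4: {i,z} / ∅
  n5: {p,z} / {z}
  n6: {p,z} / ∅

Liveness:
  n0: in=∅ out={j,z}
  n1: in=∅ out=∅
  n2: in={j,z} out={j,z}
  n3: in={j,z} out={z}
  n4: in=∅ out=∅
  n5: in={z} out=∅
  n6: in=∅ out={z}

Conflict graph:
  c — ∅
  i — {z}
  j — {s,z}
  p — {z}
  s — {j,z}
  z — {i,j,p,s}

Registers:
  lower bound: {j,s,z} mutually conflict ⇒ χ ≥ 3
  assign c→r0 i→r1 j→r1 p→r1 s→r2 z→r0 — no edge inside a register ⇒ χ ≤ 3
  χ = 3

Answer: 3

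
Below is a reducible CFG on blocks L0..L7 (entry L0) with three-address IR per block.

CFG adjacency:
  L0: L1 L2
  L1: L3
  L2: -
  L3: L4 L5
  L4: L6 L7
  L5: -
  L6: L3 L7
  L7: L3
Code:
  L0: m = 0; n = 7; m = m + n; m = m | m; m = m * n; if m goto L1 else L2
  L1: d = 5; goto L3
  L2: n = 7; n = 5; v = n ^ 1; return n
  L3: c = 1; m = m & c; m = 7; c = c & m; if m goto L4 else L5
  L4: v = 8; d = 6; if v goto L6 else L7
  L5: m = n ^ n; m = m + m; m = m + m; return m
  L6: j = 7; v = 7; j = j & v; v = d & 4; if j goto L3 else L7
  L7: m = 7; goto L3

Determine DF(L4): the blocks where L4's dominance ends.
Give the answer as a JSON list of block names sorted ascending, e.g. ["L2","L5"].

Answer: ["L3"]

Derivation:
idom tree: L1←L0 L2←L0 L3←L1 L4←L3 L5←L3 L6←L4 L7←L4
Join-block Dom:
  L3: preds {L1,L6,L7}: {L0,L1} ∩ {L0,L1,L3,L4,L6} ∩ {L0,L1,L3,L4,L7} = {L0,L1}; idom=L1
  L7: preds {L4,L6}: {L0,L1,L3,L4} ∩ {L0,L1,L3,L4,L6} = {L0,L1,L3,L4}; idom=L4

DF walk-up:
  join L3 pred L1: · stop@L1
  join L3 pred L6: L6→L4→L3 stop@L1
  join L3 pred L7: L7→L4→L3 stop@L1
  join L7 pred L4: · stop@L4
  join L7 pred L6: L6 stop@L4
  L0 → ∅
  L1 → ∅
  L2 → ∅
  L3 → {L3}
  L4 → {L3}
  L5 → ∅
  L6 → {L3,L7}
  L7 → {L3}

DF(L4) = ["L3"]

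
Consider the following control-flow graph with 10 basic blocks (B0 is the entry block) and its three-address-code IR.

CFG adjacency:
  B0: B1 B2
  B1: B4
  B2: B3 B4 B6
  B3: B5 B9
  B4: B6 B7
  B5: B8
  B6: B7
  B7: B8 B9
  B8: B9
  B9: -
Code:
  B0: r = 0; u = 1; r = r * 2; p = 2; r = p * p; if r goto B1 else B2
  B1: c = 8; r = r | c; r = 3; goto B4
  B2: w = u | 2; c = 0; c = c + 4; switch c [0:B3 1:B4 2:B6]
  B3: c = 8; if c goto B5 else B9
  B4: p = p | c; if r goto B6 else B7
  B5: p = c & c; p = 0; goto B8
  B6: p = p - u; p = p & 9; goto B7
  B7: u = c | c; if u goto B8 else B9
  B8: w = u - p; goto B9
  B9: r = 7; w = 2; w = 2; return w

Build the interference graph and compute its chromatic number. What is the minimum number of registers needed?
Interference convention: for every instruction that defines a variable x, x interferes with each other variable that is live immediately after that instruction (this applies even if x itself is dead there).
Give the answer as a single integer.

Answer: 4

Working:
def/use:
  B0 def {p,r,u} use ∅
  B1 def {c,r} use {r}
  B2 def {c,w} use {u}
  B3 def {c} use ∅
  B4 def {p} use {c,p,r}
  B5 def {p} use {c}
  B6 def {p} use {p,u}
  B7 def {u} use {c}
  B8 def {w} use {p,u}
  B9 def {r,w} use ∅

Backward fixpoint:
  B0: in=∅ out={p,r,u}
  B1: in={p,r,u} out={c,p,r,u}
  B2: in={p,r,u} out={c,p,r,u}
  B3: in={u} out={c,u}
  B4: in={c,p,r,u} out={c,p,u}
  B5: in={c,u} out={p,u}
  B6: in={c,p,u} out={c,p}
  B7: in={c,p} out={p,u}
  B8: in={p,u} out=∅
  B9: in=∅ out=∅

Interfere edges:
  c↔{p,r,u}
  p↔{c,r,u,w}
  r↔{c,p,u,w}
  u↔{c,p,r,w}
  w↔{p,r,u}

Colouring:
  {c,p,r,u} pairwise interfere (4-clique) ⇒ χ ≥ 4
  assign c→R3 p→R0 r→R1 u→R2 w→R3 — no edge inside a register ⇒ χ ≤ 4
  χ = 4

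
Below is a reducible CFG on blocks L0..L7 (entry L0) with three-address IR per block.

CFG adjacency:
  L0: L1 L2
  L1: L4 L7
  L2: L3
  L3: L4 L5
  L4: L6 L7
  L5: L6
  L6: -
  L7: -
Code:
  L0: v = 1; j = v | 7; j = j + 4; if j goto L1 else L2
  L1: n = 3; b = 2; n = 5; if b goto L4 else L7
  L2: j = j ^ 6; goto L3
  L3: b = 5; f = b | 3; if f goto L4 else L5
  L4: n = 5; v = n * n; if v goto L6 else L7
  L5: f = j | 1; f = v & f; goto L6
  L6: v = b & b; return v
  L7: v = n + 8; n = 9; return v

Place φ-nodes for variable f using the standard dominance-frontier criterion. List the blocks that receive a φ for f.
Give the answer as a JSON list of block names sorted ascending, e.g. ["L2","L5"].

Answer: ["L4", "L6", "L7"]

Derivation:
idom tree: L1←L0 L2←L0 L3←L2 L4←L0 L5←L3 L6←L0 L7←L0
Dom at joins:
  L4: preds {L1,L3}: {L0,L1} ∩ {L0,L2,L3} = {L0}; idom=L0
  L6: preds {L4,L5}: {L0,L4} ∩ {L0,L2,L3,L5} = {L0}; idom=L0
  L7: preds {L1,L4}: {L0,L1} ∩ {L0,L4} = {L0}; idom=L0

DF walk-up:
  L4←L1: walk L1 to L0
  L4←L3: walk L3→L2 to L0
  L6←L4: walk L4 to L0
  L6←L5: walk L5→L3→L2 to L0
  L7←L1: walk L1 to L0
  L7←L4: walk L4 to L0
  L0 → ∅
  L1 → {L4,L7}
  L2 → {L4,L6}
  L3 → {L4,L6}
  L4 → {L6,L7}
  L5 → {L6}
  L6 → ∅
  L7 → ∅

φ for f: defs {L3,L5}
  DF⁺ = {L4,L6,L7}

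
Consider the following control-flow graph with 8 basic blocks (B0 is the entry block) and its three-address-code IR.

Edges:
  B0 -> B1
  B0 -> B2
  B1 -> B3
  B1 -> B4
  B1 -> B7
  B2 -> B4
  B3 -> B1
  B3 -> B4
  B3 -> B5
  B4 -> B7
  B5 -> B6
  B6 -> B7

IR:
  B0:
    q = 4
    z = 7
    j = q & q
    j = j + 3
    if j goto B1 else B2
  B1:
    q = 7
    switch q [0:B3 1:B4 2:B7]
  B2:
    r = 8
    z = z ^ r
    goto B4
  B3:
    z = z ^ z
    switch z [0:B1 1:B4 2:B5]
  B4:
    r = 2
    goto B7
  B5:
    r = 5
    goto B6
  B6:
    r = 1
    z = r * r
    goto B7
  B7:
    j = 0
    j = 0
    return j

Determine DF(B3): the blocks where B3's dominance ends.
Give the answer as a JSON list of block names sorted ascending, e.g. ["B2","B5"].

Answer: ["B1", "B4", "B7"]

Derivation:
idom tree: B1←B0 B2←B0 B3←B1 B4←B0 B5←B3 B6←B5 B7←B0
Dom at joins:
  B1: preds {B0,B3}: {B0} ∩ {B0,B1,B3} = {B0}; idom=B0
  B4: preds {B1,B2,B3}: {B0,B1} ∩ {B0,B2} ∩ {B0,B1,B3} = {B0}; idom=B0
  B7: preds {B1,B4,B6}: {B0,B1} ∩ {B0,B4} ∩ {B0,B1,B3,B5,B6} = {B0}; idom=B0

DF walk-up:
  B1←B0: walk · to B0
  B1←B3: walk B3→B1 to B0
  B4←B1: walk B1 to B0
  B4←B2: walk B2 to B0
  B4←B3: walk B3→B1 to B0
  B7←B1: walk B1 to B0
  B7←B4: walk B4 to B0
  B7←B6: walk B6→B5→B3→B1 to B0
  B0: DF=∅
  B1: DF={B1,B4,B7}
  B2: DF={B4}
  B3: DF={B1,B4,B7}
  B4: DF={B7}
  B5: DF={B7}
  B6: DF={B7}
  B7: DF=∅

DF(B3) = ["B1", "B4", "B7"]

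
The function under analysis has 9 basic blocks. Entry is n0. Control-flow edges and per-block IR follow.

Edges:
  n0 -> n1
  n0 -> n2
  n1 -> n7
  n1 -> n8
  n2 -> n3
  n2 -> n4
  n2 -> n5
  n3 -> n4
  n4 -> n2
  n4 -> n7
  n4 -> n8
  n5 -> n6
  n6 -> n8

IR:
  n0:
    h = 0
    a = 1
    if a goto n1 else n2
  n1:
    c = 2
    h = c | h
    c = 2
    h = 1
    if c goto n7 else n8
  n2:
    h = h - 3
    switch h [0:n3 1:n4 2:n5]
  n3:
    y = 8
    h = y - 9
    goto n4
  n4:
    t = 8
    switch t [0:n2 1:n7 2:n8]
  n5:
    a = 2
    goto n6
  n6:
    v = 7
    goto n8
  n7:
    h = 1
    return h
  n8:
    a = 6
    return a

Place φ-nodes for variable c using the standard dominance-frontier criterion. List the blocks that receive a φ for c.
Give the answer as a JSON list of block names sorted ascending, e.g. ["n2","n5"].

Answer: ["n7", "n8"]

Derivation:
idom tree: n1←n0 n2←n0 n3←n2 n4←n2 n5←n2 n6←n5 n7←n0 n8←n0
Dom∩ at merges:
  n2: preds {n0,n4}: {n0} ∩ {n0,n2,n4} = {n0}; idom=n0
  n4: preds {n2,n3}: {n0,n2} ∩ {n0,n2,n3} = {n0,n2}; idom=n2
  n7: preds {n1,n4}: {n0,n1} ∩ {n0,n2,n4} = {n0}; idom=n0
  n8: preds {n1,n4,n6}: {n0,n1} ∩ {n0,n2,n4} ∩ {n0,n2,n5,n6} = {n0}; idom=n0

DF derivation:
  n2←n0: walk · to n0
  n2←n4: walk n4→n2 to n0
  n4←n2: walk · to n2
  n4←n3: walk n3 to n2
  n7←n1: walk n1 to n0
  n7←n4: walk n4→n2 to n0
  n8←n1: walk n1 to n0
  n8←n4: walk n4→n2 to n0
  n8←n6: walk n6→n5→n2 to n0
  n0: DF=∅
  n1: DF={n7,n8}
  n2: DF={n2,n7,n8}
  n3: DF={n4}
  n4: DF={n2,n7,n8}
  n5: DF={n8}
  n6: DF={n8}
  n7: DF=∅
  n8: DF=∅

φ for c: defs {n1}
  DF⁺ = {n7,n8}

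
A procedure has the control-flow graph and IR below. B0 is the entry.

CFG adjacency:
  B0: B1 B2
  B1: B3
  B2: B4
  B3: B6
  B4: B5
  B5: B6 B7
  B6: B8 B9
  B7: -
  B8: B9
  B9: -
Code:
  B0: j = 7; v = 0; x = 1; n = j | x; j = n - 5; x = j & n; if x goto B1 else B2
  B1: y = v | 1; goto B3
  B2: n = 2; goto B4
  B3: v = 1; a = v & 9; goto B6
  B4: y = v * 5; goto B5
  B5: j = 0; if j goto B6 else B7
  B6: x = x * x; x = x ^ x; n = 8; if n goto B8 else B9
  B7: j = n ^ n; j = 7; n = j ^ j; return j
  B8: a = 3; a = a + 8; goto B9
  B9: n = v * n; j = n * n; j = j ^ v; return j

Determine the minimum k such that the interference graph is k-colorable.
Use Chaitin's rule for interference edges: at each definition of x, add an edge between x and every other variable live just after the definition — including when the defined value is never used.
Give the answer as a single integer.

Answer: 4

Analysis:
Block summaries:
  B0: def={j,n,v,x} ue=∅
  B1: def={y} ue={v}
  B2: def={n} ue=∅
  B3: def={a,v} ue=∅
  B4: def={y} ue={v}
  B5: def={j} ue=∅
  B6: def={n,x} ue={x}
  B7: def={j,n} ue={n}
  B8: def={a} ue=∅
  B9: def={j,n} ue={n,v}

Live sets:
  B0 li=∅ lo={v,x}
  B1 li={v,x} lo={x}
  B2 li={v,x} lo={n,v,x}
  B3 li={x} lo={v,x}
  B4 li={n,v,x} lo={n,v,x}
  B5 li={n,v,x} lo={n,v,x}
  B6 li={v,x} lo={n,v}
  B7 li={n} lo=∅
  B8 li={n,v} lo={n,v}
  B9 li={n,v} lo=∅

Interfere edges:
  a: {n,v,x}
  j: {n,v,x}
  n: {a,j,v,x,y}
  v: {a,j,n,x,y}
  x: {a,j,n,v,y}
  y: {n,v,x}

Registers:
  {a,n,v,x} pairwise interfere (4-clique) ⇒ χ ≥ 4
  assign a→c3 j→c3 n→c0 v→c1 x→c2 y→c3 — no edge inside a register ⇒ χ ≤ 4
  χ = 4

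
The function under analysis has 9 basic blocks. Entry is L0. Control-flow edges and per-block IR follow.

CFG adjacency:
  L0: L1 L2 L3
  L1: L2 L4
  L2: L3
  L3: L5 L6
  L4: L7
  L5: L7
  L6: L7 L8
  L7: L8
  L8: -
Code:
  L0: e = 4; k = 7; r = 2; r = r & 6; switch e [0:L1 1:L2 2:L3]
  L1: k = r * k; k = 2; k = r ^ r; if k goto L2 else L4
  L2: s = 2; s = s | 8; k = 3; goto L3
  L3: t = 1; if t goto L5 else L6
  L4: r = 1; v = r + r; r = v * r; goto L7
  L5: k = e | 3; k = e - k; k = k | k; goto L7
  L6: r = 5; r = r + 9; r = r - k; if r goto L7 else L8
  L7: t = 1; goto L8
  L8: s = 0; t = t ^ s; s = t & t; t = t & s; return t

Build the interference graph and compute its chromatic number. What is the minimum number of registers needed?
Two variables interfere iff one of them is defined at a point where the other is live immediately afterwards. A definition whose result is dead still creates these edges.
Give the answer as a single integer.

Answer: 4

Derivation:
Per-block:
  L0 def {e,k,r} use ∅
  L1 def {k} use {k,r}
  L2 def {k,s} use ∅
  L3 def {t} use ∅
  L4 def {r,v} use ∅
  L5 def {k} use {e}
  L6 def {r} use {k}
  L7 def {t} use ∅
  L8 def {s,t} use {t}

Backward fixpoint:
  L0 li=∅ lo={e,k,r}
  L1 li={e,k,r} lo={e}
  L2 li={e} lo={e,k}
  L3 li={e,k} lo={e,k,t}
  L4 li=∅ lo=∅
  L5 li={e} lo=∅
  L6 li={k,t} lo={t}
  L7 li=∅ lo={t}
  L8 li={t} lo=∅

Interfere edges:
  e: {k,r,s,t}
  k: {e,r,t}
  r: {e,k,t,v}
  s: {e,t}
  t: {e,k,r,s}
  v: {r}

Chromatic number:
  clique {e,k,r,t} ⇒ need ≥ 4
  assign e→R0 k→R3 r→R1 s→R1 t→R2 v→R0 — no edge inside a register ⇒ χ ≤ 4
  χ = 4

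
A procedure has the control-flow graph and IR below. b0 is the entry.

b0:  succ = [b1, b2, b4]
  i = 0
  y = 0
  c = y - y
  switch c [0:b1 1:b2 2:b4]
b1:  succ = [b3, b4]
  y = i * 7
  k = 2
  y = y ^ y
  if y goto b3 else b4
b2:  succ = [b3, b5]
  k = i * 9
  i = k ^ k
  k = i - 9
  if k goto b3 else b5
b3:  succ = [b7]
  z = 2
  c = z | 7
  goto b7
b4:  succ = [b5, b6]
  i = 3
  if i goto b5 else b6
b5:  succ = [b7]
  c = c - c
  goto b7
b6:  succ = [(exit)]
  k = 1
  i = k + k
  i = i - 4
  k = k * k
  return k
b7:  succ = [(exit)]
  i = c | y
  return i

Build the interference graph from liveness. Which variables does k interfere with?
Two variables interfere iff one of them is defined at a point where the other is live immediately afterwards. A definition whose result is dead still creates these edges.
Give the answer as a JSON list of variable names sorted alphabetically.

def/use:
  b0: def={c,i,y} ue=∅
  b1: def={k,y} ue={i}
  b2: def={i,k} ue={i}
  b3: def={c,z} ue=∅
  b4: def={i} ue=∅
  b5: def={c} ue={c}
  b6: def={i,k} ue=∅
  b7: def={i} ue={c,y}

Liveness:
  b0 li=∅ lo={c,i,y}
  b1 li={c,i} lo={c,y}
  b2 li={c,i,y} lo={c,y}
  b3 li={y} lo={c,y}
  b4 li={c,y} lo={c,y}
  b5 li={c,y} lo={c,y}
  b6 li=∅ lo=∅
  b7 li={c,y} lo=∅

Conflict graph:
  c↔{i,k,y}
  i↔{c,k,y}
  k↔{c,i,y}
  y↔{c,i,k,z}
  z↔{y}

N(k) = ["c", "i", "y"]

Answer: ["c", "i", "y"]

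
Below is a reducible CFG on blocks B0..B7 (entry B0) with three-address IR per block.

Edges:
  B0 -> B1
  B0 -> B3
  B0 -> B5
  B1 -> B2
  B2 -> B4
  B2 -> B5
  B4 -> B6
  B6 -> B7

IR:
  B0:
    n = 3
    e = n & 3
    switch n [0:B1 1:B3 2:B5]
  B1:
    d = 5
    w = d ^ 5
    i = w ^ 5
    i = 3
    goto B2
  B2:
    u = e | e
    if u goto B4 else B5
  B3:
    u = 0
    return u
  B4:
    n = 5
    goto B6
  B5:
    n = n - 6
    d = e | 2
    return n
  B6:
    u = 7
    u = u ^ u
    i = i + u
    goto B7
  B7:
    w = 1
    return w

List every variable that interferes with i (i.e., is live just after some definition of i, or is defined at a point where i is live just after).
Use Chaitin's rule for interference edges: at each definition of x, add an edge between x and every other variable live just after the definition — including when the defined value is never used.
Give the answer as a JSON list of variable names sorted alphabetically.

Answer: ["e", "n", "u"]

Analysis:
Block summaries:
  B0: {e,n} / ∅
  B1: {d,i,w} / ∅
  B2: {u} / {e}
  B3: {u} / ∅
  B4: {n} / ∅
  B5: {d,n} / {e,n}
  B6: {i,u} / {i}
  B7: {w} / ∅

Liveness:
  B0: in=∅ out={e,n}
  B1: in={e,n} out={e,i,n}
  B2: in={e,i,n} out={e,i,n}
  B3: in=∅ out=∅
  B4: in={i} out={i}
  B5: in={e,n} out=∅
  B6: in={i} out=∅
  B7: in=∅ out=∅

Conflict graph:
  d — {e,n}
  e — {d,i,n,u,w}
  i — {e,n,u}
  n — {d,e,i,u,w}
  u — {e,i,n}
  w — {e,n}

N(i) = ["e", "n", "u"]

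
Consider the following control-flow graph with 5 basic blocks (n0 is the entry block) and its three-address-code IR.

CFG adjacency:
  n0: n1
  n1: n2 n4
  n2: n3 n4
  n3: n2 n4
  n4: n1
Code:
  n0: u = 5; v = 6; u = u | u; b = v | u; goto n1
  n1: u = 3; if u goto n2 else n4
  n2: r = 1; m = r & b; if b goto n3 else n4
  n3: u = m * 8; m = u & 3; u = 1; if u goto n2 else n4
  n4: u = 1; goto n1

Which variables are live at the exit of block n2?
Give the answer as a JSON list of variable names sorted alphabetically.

Answer: ["b", "m"]

Derivation:
Block summaries:
  n0: def={b,u,v} ue=∅
  n1: def={u} ue=∅
  n2: def={m,r} ue={b}
  n3: def={m,u} ue={m}
  n4: def={u} ue=∅

Backward fixpoint:
  live n0: ∅→{b}
  live n1: {b}→{b}
  live n2: {b}→{b,m}
  live n3: {b,m}→{b}
  live n4: {b}→{b}

live-out(n2) = ["b", "m"]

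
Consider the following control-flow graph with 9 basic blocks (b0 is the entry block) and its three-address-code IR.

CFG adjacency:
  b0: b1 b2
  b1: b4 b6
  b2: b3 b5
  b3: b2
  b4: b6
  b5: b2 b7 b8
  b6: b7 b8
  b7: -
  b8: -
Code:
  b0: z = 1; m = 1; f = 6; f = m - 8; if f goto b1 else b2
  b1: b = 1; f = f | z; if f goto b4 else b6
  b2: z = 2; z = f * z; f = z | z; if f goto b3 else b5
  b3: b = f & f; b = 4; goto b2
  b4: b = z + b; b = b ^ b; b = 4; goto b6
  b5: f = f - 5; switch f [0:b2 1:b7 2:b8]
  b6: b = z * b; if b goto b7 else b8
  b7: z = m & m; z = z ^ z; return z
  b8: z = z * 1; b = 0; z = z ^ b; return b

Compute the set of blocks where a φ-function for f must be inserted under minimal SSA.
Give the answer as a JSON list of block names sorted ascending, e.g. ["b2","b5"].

Answer: ["b2", "b7", "b8"]

Analysis:
idom tree: b1←b0 b2←b0 b3←b2 b4←b1 b5←b2 b6←b1 b7←b0 b8←b0
Dom at joins:
  b2: preds {b0,b3,b5}: {b0} ∩ {b0,b2,b3} ∩ {b0,b2,b5} = {b0}; idom=b0
  b6: preds {b1,b4}: {b0,b1} ∩ {b0,b1,b4} = {b0,b1}; idom=b1
  b7: preds {b5,b6}: {b0,b2,b5} ∩ {b0,b1,b6} = {b0}; idom=b0
  b8: preds {b5,b6}: {b0,b2,b5} ∩ {b0,b1,b6} = {b0}; idom=b0

DF walk-up:
  b2←b0: walk · to b0
  b2←b3: walk b3→b2 to b0
  b2←b5: walk b5→b2 to b0
  b6←b1: walk · to b1
  b6←b4: walk b4 to b1
  b7←b5: walk b5→b2 to b0
  b7←b6: walk b6→b1 to b0
  b8←b5: walk b5→b2 to b0
  b8←b6: walk b6→b1 to b0
  b0 → ∅
  b1 → {b7,b8}
  b2 → {b2,b7,b8}
  b3 → {b2}
  b4 → {b6}
  b5 → {b2,b7,b8}
  b6 → {b7,b8}
  b7 → ∅
  b8 → ∅

φ for f: defs {b0,b1,b2,b5}
  DF⁺ = {b2,b7,b8}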